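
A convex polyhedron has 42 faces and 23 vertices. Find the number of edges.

63

Here V − E + F = 2.
E = V + F − (2) = 23 + 42 − (2) = 63.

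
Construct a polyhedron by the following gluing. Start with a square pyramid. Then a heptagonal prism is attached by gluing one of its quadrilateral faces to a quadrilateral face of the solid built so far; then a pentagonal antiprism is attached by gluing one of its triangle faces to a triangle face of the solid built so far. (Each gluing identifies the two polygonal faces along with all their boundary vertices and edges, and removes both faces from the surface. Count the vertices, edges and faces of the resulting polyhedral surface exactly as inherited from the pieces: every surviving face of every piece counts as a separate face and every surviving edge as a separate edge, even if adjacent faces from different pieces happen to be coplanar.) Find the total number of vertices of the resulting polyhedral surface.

22

A square pyramid: V=5, E=8, F=5.
Attach a heptagonal prism (V=14, E=21, F=9) along a 4-gon: merge 4 vertices and 4 edges, delete both glued faces → V=15, E=25, F=12.
Attach a pentagonal antiprism (V=10, E=20, F=12) along a 3-gon: merge 3 vertices and 3 edges, delete both glued faces → V=22, E=42, F=22.
Check: V − E + F = 22 − 42 + 22 = 2.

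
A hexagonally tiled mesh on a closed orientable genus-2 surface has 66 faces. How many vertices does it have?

130

χ = 2 − 2·2 = -2, and every face is a hexagon so 6F = 2E.
E = 6·66/2 = 198. Then V = -2 + E − F = -2 + 198 − 66 = 130.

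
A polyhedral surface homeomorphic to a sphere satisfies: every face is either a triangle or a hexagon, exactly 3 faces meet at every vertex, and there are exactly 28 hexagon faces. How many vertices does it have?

Let x be the number of triangles; then F = 28 + x.
Edge–face incidences: 2E = 6·28 + 3·x = 168 + 3x.
Every vertex has degree 3, so 3V = 2E.
Euler: V − E + F = 2 ⇒ (2E)/3 − E + (28 + x) = 2.
Multiply by 6: 2·(2E) − 3·(2E) + 6·(28 + x) = 12, i.e. 168 + 6x − (168 + 3x) = 12.
Collecting terms: 3x = 12, so x = 4.
Then 2E = 168 + 3·4 = 180, so E = 90, V = 2E/3 = 60, F = 28 + 4 = 32.

60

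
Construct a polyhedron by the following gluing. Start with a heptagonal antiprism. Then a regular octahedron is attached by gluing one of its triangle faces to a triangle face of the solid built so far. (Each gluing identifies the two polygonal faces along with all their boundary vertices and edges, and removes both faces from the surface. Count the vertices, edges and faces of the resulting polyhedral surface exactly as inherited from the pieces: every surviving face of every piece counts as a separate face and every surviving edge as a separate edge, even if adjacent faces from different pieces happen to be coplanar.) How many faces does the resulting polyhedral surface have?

22

A heptagonal antiprism: V=14, E=28, F=16.
Attach a regular octahedron (V=6, E=12, F=8) along a 3-gon: merge 3 vertices and 3 edges, delete both glued faces → V=17, E=37, F=22.
Check: V − E + F = 17 − 37 + 22 = 2.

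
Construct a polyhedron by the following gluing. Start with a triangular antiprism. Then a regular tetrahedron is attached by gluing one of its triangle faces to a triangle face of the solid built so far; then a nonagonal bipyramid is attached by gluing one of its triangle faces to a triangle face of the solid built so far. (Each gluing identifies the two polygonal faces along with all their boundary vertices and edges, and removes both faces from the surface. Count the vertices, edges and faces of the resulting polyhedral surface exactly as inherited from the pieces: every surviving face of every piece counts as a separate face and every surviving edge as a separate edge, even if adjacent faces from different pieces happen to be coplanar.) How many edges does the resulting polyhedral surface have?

A triangular antiprism: V=6, E=12, F=8.
Attach a regular tetrahedron (V=4, E=6, F=4) along a 3-gon: merge 3 vertices and 3 edges, delete both glued faces → V=7, E=15, F=10.
Attach a nonagonal bipyramid (V=11, E=27, F=18) along a 3-gon: merge 3 vertices and 3 edges, delete both glued faces → V=15, E=39, F=26.
Check: V − E + F = 15 − 39 + 26 = 2.

39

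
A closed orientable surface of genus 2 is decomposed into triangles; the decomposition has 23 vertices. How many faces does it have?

χ = 2 − 2·2 = -2, and every face is a triangle so 3F = 2E.
V − E + F = -2 with E = 3F/2 gives 23 − (3/2 − 1)·F = -2, so F = 50 and E = 75.

50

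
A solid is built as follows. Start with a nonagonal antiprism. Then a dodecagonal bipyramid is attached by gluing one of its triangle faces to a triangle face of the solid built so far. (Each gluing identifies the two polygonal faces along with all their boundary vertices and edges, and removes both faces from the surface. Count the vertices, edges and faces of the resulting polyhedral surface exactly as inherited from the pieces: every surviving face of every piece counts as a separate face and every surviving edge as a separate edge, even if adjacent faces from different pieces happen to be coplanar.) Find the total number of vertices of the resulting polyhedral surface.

A nonagonal antiprism: V=18, E=36, F=20.
Attach a dodecagonal bipyramid (V=14, E=36, F=24) along a 3-gon: merge 3 vertices and 3 edges, delete both glued faces → V=29, E=69, F=42.
Check: V − E + F = 29 − 69 + 42 = 2.

29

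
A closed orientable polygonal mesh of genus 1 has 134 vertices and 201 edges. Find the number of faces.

67

For a closed orientable surface of genus 1, χ = 2 − 2·1 = 0.
F = 0 − V + E = 0 − 134 + 201 = 67.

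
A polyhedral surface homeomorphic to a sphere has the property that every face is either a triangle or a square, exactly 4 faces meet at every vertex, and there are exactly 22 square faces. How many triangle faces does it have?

8

Let x be the number of triangles; then F = 22 + x.
Edge–face incidences: 2E = 4·22 + 3·x = 88 + 3x.
Every vertex has degree 4, so 4V = 2E.
Euler: V − E + F = 2 ⇒ (2E)/4 − E + (22 + x) = 2.
Multiply by 8: 2·(2E) − 4·(2E) + 8·(22 + x) = 16, i.e. 176 + 8x − 2·(88 + 3x) = 16.
Collecting terms: 2x = 16, so x = 8.
Then 2E = 88 + 3·8 = 112, so E = 56, V = 2E/4 = 28, F = 22 + 8 = 30.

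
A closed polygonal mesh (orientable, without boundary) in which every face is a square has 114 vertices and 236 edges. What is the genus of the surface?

Every face is a square and each edge borders two faces, so 4F = 2·236, giving F = 118.
χ = V − E + F = 114 − 236 + 118 = -4.
For a closed orientable surface χ = 2 − 2g, so g = (2 − (-4))/2 = 3.

3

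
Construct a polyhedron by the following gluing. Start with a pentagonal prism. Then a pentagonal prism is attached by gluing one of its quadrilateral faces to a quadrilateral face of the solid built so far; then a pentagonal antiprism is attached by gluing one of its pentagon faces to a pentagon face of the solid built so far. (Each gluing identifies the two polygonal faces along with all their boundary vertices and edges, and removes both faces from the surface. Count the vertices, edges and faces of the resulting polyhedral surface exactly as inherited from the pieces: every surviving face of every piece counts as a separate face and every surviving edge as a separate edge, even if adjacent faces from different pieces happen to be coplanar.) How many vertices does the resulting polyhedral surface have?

A pentagonal prism: V=10, E=15, F=7.
Attach a pentagonal prism (V=10, E=15, F=7) along a 4-gon: merge 4 vertices and 4 edges, delete both glued faces → V=16, E=26, F=12.
Attach a pentagonal antiprism (V=10, E=20, F=12) along a 5-gon: merge 5 vertices and 5 edges, delete both glued faces → V=21, E=41, F=22.
Check: V − E + F = 21 − 41 + 22 = 2.

21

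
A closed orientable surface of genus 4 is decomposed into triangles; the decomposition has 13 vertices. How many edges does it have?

χ = 2 − 2·4 = -6, and every face is a triangle so 3F = 2E.
V − E + F = -6 with E = 3F/2 gives 13 − (3/2 − 1)·F = -6, so F = 38 and E = 57.

57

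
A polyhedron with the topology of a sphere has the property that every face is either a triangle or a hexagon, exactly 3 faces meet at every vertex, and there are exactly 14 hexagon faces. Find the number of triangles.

Let x be the number of triangles; then F = 14 + x.
Edge–face incidences: 2E = 6·14 + 3·x = 84 + 3x.
Every vertex has degree 3, so 3V = 2E.
Euler: V − E + F = 2 ⇒ (2E)/3 − E + (14 + x) = 2.
Multiply by 6: 2·(2E) − 3·(2E) + 6·(14 + x) = 12, i.e. 84 + 6x − (84 + 3x) = 12.
Collecting terms: 3x = 12, so x = 4.
Then 2E = 84 + 3·4 = 96, so E = 48, V = 2E/3 = 32, F = 14 + 4 = 18.

4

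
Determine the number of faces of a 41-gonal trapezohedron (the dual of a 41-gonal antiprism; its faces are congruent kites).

The n-trapezohedron (dual of the n-antiprism) has V = 2·41 + 2 = 84, E = 4·41 = 164, F = 2·41 = 82.

82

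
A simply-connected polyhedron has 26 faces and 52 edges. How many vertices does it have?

Here V − E + F = 2.
V = 2 + E − F = 2 + 52 − 26 = 28.

28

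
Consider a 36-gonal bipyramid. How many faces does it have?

A bipyramid over an n-gon has 2n triangular faces and n + 2 vertices: V = 36 + 2 = 38, E = 3·36 = 108, F = 2·36 = 72.

72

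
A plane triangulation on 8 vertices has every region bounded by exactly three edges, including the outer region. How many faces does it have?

12

In a plane triangulation 3F = 2E and V − E + F = 2, so F = 2V − 4 = 2·8 − 4 = 12.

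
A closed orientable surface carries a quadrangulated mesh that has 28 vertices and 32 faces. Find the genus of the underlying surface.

3

Every face is a square, so 2E = 4·32 = 128, giving E = 64.
χ = V − E + F = 28 − 64 + 32 = -4.
For a closed orientable surface χ = 2 − 2g, so g = (2 − (-4))/2 = 3.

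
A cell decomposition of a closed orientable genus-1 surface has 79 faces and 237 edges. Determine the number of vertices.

158

For a closed orientable surface of genus 1, χ = 2 − 2·1 = 0.
V = 0 + E − F = 0 + 237 − 79 = 158.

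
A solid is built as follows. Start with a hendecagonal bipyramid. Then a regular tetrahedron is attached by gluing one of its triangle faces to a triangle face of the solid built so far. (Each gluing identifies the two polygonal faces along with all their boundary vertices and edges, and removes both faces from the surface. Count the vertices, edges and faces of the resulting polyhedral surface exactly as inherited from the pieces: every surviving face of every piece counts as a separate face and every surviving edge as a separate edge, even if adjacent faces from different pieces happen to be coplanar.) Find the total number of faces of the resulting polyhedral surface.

24

A hendecagonal bipyramid: V=13, E=33, F=22.
Attach a regular tetrahedron (V=4, E=6, F=4) along a 3-gon: merge 3 vertices and 3 edges, delete both glued faces → V=14, E=36, F=24.
Check: V − E + F = 14 − 36 + 24 = 2.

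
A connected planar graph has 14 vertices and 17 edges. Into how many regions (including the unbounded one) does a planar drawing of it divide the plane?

5

Euler's formula for a connected plane graph: V − E + F = 2, so F = 2 − 14 + 17 = 5.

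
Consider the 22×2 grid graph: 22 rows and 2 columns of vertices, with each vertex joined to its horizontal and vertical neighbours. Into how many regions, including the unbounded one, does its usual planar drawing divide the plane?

22

The grid has V = 22·2 = 44 vertices and E = 22·1 + 2·21 = 64 edges.
F = 2 − V + E = 2 − 44 + 64 = 22.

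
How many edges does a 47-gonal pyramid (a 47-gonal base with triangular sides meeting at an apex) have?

94

A pyramid on an n-gon base has one n-gon and n triangles: V = 47 + 1 = 48, E = 2·47 = 94, F = 47 + 1 = 48.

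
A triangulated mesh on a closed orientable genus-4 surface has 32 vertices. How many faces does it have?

χ = 2 − 2·4 = -6, and every face is a triangle so 3F = 2E.
V − E + F = -6 with E = 3F/2 gives 32 − (3/2 − 1)·F = -6, so F = 76 and E = 114.

76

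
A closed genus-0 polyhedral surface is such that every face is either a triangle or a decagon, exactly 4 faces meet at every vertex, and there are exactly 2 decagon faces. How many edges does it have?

40

Let x be the number of triangles; then F = 2 + x.
Edge–face incidences: 2E = 10·2 + 3·x = 20 + 3x.
Every vertex has degree 4, so 4V = 2E.
Euler: V − E + F = 2 ⇒ (2E)/4 − E + (2 + x) = 2.
Multiply by 8: 2·(2E) − 4·(2E) + 8·(2 + x) = 16, i.e. 16 + 8x − 2·(20 + 3x) = 16.
Collecting terms: 2x − 24 = 16, so 2x = 40, so x = 20.
Then 2E = 20 + 3·20 = 80, so E = 40, V = 2E/4 = 20, F = 2 + 20 = 22.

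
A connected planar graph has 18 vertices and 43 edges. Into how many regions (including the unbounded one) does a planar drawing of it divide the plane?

Euler's formula for a connected plane graph: V − E + F = 2, so F = 2 − 18 + 43 = 27.

27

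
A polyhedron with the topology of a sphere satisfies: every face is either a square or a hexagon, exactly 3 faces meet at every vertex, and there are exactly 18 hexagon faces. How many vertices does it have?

44

Let x be the number of squares; then F = 18 + x.
Edge–face incidences: 2E = 6·18 + 4·x = 108 + 4x.
Every vertex has degree 3, so 3V = 2E.
Euler: V − E + F = 2 ⇒ (2E)/3 − E + (18 + x) = 2.
Multiply by 6: 2·(2E) − 3·(2E) + 6·(18 + x) = 12, i.e. 108 + 6x − (108 + 4x) = 12.
Collecting terms: 2x = 12, so x = 6.
Then 2E = 108 + 4·6 = 132, so E = 66, V = 2E/3 = 44, F = 18 + 6 = 24.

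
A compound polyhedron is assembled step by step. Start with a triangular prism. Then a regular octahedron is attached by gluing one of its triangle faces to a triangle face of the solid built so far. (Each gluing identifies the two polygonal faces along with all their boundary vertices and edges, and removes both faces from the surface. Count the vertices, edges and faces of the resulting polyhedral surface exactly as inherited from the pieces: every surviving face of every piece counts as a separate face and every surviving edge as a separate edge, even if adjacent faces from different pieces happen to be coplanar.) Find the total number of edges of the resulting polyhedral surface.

A triangular prism: V=6, E=9, F=5.
Attach a regular octahedron (V=6, E=12, F=8) along a 3-gon: merge 3 vertices and 3 edges, delete both glued faces → V=9, E=18, F=11.
Check: V − E + F = 9 − 18 + 11 = 2.

18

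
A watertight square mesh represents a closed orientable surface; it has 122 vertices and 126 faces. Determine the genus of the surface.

3

Every face is a square, so 2E = 4·126 = 504, giving E = 252.
χ = V − E + F = 122 − 252 + 126 = -4.
For a closed orientable surface χ = 2 − 2g, so g = (2 − (-4))/2 = 3.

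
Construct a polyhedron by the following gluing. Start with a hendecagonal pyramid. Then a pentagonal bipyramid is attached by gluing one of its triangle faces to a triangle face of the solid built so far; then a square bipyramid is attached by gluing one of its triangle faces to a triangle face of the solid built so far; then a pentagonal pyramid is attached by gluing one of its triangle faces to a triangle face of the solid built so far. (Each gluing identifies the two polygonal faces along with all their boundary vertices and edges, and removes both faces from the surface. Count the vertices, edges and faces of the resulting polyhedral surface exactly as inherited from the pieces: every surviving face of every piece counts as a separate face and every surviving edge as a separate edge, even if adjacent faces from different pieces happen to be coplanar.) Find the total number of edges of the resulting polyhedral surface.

50

A hendecagonal pyramid: V=12, E=22, F=12.
Attach a pentagonal bipyramid (V=7, E=15, F=10) along a 3-gon: merge 3 vertices and 3 edges, delete both glued faces → V=16, E=34, F=20.
Attach a square bipyramid (V=6, E=12, F=8) along a 3-gon: merge 3 vertices and 3 edges, delete both glued faces → V=19, E=43, F=26.
Attach a pentagonal pyramid (V=6, E=10, F=6) along a 3-gon: merge 3 vertices and 3 edges, delete both glued faces → V=22, E=50, F=30.
Check: V − E + F = 22 − 50 + 30 = 2.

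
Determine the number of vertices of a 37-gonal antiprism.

An antiprism on an n-gon has two n-gon caps and 2n triangles: V = 2·37 = 74, E = 4·37 = 148, F = 2·37 + 2 = 76.

74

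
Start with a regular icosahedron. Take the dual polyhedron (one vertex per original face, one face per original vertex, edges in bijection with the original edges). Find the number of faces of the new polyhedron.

12

The base solid has V = 12, E = 30, F = 20.
The dual swaps V and F and preserves E: V′ = F = 20, E′ = E = 30, F′ = V = 12.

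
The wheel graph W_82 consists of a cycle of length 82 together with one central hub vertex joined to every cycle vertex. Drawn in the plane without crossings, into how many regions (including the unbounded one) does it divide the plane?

W_82 has V = 82 + 1 = 83 vertices and E = 2·82 = 164 edges.
By Euler's formula F = 2 − V + E = 2 − 83 + 164 = 83.

83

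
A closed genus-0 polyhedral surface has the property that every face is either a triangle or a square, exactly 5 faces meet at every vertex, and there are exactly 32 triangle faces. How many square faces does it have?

6

Let x be the number of squares; then F = 32 + x.
Edge–face incidences: 2E = 3·32 + 4·x = 96 + 4x.
Every vertex has degree 5, so 5V = 2E.
Euler: V − E + F = 2 ⇒ (2E)/5 − E + (32 + x) = 2.
Multiply by 10: 2·(2E) − 5·(2E) + 10·(32 + x) = 20, i.e. 320 + 10x − 3·(96 + 4x) = 20.
Collecting terms: −2x + 32 = 20, so −2x = −12, so x = 6.
Then 2E = 96 + 4·6 = 120, so E = 60, V = 2E/5 = 24, F = 32 + 6 = 38.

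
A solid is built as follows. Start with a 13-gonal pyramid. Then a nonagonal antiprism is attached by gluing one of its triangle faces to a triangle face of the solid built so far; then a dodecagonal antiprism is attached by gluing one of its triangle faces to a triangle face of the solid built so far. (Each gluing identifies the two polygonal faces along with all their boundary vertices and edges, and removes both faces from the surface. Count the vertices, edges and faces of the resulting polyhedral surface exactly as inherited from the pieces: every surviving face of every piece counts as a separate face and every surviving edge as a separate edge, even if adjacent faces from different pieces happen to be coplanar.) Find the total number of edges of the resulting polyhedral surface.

104

A 13-gonal pyramid: V=14, E=26, F=14.
Attach a nonagonal antiprism (V=18, E=36, F=20) along a 3-gon: merge 3 vertices and 3 edges, delete both glued faces → V=29, E=59, F=32.
Attach a dodecagonal antiprism (V=24, E=48, F=26) along a 3-gon: merge 3 vertices and 3 edges, delete both glued faces → V=50, E=104, F=56.
Check: V − E + F = 50 − 104 + 56 = 2.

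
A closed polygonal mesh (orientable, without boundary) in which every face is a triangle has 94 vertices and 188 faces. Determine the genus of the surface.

1

Every face is a triangle, so 2E = 3·188 = 564, giving E = 282.
χ = V − E + F = 94 − 282 + 188 = 0.
For a closed orientable surface χ = 2 − 2g, so g = (2 − (0))/2 = 1.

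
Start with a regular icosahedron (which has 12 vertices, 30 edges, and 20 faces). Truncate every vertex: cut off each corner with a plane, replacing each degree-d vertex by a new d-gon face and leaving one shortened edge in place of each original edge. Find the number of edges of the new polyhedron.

Truncation replaces each original edge-end by a new vertex, so V′ = 2E = 60.
Each original edge survives, and each old vertex of degree d contributes d new edges; summing degrees gives Σd = 2E, so E′ = E + 2E = 3E = 90.
Each original face survives and each original vertex becomes one new face: F′ = F + V = 32.

90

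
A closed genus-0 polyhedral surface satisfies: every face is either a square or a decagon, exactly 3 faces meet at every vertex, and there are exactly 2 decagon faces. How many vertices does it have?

20

Let x be the number of squares; then F = 2 + x.
Edge–face incidences: 2E = 10·2 + 4·x = 20 + 4x.
Every vertex has degree 3, so 3V = 2E.
Euler: V − E + F = 2 ⇒ (2E)/3 − E + (2 + x) = 2.
Multiply by 6: 2·(2E) − 3·(2E) + 6·(2 + x) = 12, i.e. 12 + 6x − (20 + 4x) = 12.
Collecting terms: 2x − 8 = 12, so 2x = 20, so x = 10.
Then 2E = 20 + 4·10 = 60, so E = 30, V = 2E/3 = 20, F = 2 + 10 = 12.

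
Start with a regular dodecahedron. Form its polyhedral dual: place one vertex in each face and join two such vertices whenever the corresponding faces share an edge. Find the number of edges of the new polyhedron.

The base solid has V = 20, E = 30, F = 12.
The dual swaps V and F and preserves E: V′ = F = 12, E′ = E = 30, F′ = V = 20.

30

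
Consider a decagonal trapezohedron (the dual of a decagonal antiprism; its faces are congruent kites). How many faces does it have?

The n-trapezohedron (dual of the n-antiprism) has V = 2·10 + 2 = 22, E = 4·10 = 40, F = 2·10 = 20.

20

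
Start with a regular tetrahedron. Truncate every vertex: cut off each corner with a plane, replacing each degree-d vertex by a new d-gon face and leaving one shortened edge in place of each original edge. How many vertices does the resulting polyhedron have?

12

The base solid has V = 4, E = 6, F = 4.
Truncation replaces each original edge-end by a new vertex, so V′ = 2E = 12.
Each original edge survives, and each old vertex of degree d contributes d new edges; summing degrees gives Σd = 2E, so E′ = E + 2E = 3E = 18.
Each original face survives and each original vertex becomes one new face: F′ = F + V = 8.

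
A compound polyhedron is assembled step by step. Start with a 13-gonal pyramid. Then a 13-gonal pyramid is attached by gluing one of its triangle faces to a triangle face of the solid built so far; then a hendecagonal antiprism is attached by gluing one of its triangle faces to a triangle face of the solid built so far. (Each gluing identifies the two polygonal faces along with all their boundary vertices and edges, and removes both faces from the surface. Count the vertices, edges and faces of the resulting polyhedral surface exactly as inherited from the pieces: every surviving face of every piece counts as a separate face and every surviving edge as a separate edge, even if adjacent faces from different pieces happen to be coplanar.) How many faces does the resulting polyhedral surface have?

48

A 13-gonal pyramid: V=14, E=26, F=14.
Attach a 13-gonal pyramid (V=14, E=26, F=14) along a 3-gon: merge 3 vertices and 3 edges, delete both glued faces → V=25, E=49, F=26.
Attach a hendecagonal antiprism (V=22, E=44, F=24) along a 3-gon: merge 3 vertices and 3 edges, delete both glued faces → V=44, E=90, F=48.
Check: V − E + F = 44 − 90 + 48 = 2.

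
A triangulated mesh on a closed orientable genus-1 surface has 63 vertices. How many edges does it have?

χ = 2 − 2·1 = 0, and every face is a triangle so 3F = 2E.
V − E + F = 0 with E = 3F/2 gives 63 − (3/2 − 1)·F = 0, so F = 126 and E = 189.

189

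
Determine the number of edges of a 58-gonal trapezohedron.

The n-trapezohedron (dual of the n-antiprism) has V = 2·58 + 2 = 118, E = 4·58 = 232, F = 2·58 = 116.
Check: V − E + F = 118 − 232 + 116 = 2.

232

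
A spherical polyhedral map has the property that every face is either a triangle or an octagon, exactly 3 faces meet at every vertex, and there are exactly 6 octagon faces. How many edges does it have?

36

Let x be the number of triangles; then F = 6 + x.
Edge–face incidences: 2E = 8·6 + 3·x = 48 + 3x.
Every vertex has degree 3, so 3V = 2E.
Euler: V − E + F = 2 ⇒ (2E)/3 − E + (6 + x) = 2.
Multiply by 6: 2·(2E) − 3·(2E) + 6·(6 + x) = 12, i.e. 36 + 6x − (48 + 3x) = 12.
Collecting terms: 3x − 12 = 12, so 3x = 24, so x = 8.
Then 2E = 48 + 3·8 = 72, so E = 36, V = 2E/3 = 24, F = 6 + 8 = 14.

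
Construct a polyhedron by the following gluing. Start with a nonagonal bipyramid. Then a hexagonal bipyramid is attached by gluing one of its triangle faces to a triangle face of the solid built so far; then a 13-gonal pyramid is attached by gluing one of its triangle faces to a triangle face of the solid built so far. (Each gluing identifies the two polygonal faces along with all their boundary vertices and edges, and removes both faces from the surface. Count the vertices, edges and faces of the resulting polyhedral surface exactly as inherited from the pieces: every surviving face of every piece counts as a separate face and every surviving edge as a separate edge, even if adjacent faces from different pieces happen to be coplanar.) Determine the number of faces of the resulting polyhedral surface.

A nonagonal bipyramid: V=11, E=27, F=18.
Attach a hexagonal bipyramid (V=8, E=18, F=12) along a 3-gon: merge 3 vertices and 3 edges, delete both glued faces → V=16, E=42, F=28.
Attach a 13-gonal pyramid (V=14, E=26, F=14) along a 3-gon: merge 3 vertices and 3 edges, delete both glued faces → V=27, E=65, F=40.
Check: V − E + F = 27 − 65 + 40 = 2.

40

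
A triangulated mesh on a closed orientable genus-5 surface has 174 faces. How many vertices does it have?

79

χ = 2 − 2·5 = -8, and every face is a triangle so 3F = 2E.
E = 3·174/2 = 261. Then V = -8 + E − F = -8 + 261 − 174 = 79.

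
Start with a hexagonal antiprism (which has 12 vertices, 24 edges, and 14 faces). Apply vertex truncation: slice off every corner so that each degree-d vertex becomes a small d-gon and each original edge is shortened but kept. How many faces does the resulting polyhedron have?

Truncation replaces each original edge-end by a new vertex, so V′ = 2E = 48.
Each original edge survives, and each old vertex of degree d contributes d new edges; summing degrees gives Σd = 2E, so E′ = E + 2E = 3E = 72.
Each original face survives and each original vertex becomes one new face: F′ = F + V = 26.

26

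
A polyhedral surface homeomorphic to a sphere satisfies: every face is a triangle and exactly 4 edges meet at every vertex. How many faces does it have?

8

Each face has 3 edges and each edge borders two faces, so 2E = 3F.
Each vertex has degree 4, so 4V = 2E and hence V = 3F/4.
Euler: V − E + F = 2 ⇒ (3F/4) − (3F/2) + F = 2.
Multiply by 8: (6 − 12 + 8)F = 16, i.e. 2F = 16.
So F = 8, E = 3·8/2 = 12, V = 3·8/4 = 6.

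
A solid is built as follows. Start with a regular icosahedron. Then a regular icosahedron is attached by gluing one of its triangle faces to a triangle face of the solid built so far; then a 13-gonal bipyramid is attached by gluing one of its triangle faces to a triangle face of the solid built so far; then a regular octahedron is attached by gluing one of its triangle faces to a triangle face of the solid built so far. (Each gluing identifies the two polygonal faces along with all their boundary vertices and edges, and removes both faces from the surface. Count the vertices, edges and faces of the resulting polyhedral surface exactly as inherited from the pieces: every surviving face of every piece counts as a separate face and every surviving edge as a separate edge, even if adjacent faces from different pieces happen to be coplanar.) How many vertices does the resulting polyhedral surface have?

36

A regular icosahedron: V=12, E=30, F=20.
Attach a regular icosahedron (V=12, E=30, F=20) along a 3-gon: merge 3 vertices and 3 edges, delete both glued faces → V=21, E=57, F=38.
Attach a 13-gonal bipyramid (V=15, E=39, F=26) along a 3-gon: merge 3 vertices and 3 edges, delete both glued faces → V=33, E=93, F=62.
Attach a regular octahedron (V=6, E=12, F=8) along a 3-gon: merge 3 vertices and 3 edges, delete both glued faces → V=36, E=102, F=68.
Check: V − E + F = 36 − 102 + 68 = 2.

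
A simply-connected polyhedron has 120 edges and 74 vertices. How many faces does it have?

48

Here V − E + F = 2.
F = 2 − V + E = 2 − 74 + 120 = 48.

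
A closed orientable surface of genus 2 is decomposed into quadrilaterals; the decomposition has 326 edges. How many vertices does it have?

161

χ = 2 − 2·2 = -2, and every face is a square so 4F = 2E.
F = 2E/4 = 163. Then V = -2 + E − F = -2 + 326 − 163 = 161.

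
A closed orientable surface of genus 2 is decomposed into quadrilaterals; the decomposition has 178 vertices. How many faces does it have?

χ = 2 − 2·2 = -2, and every face is a square so 4F = 2E.
V − E + F = -2 with E = 4F/2 gives 178 − (4/2 − 1)·F = -2, so F = 180 and E = 360.

180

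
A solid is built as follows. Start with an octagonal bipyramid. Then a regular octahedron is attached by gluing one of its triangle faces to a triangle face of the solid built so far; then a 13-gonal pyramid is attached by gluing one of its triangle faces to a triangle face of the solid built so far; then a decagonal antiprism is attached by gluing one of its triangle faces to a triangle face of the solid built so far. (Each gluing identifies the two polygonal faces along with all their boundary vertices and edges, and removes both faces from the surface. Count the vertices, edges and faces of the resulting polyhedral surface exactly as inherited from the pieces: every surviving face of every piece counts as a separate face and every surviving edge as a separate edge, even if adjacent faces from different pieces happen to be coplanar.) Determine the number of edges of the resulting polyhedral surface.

An octagonal bipyramid: V=10, E=24, F=16.
Attach a regular octahedron (V=6, E=12, F=8) along a 3-gon: merge 3 vertices and 3 edges, delete both glued faces → V=13, E=33, F=22.
Attach a 13-gonal pyramid (V=14, E=26, F=14) along a 3-gon: merge 3 vertices and 3 edges, delete both glued faces → V=24, E=56, F=34.
Attach a decagonal antiprism (V=20, E=40, F=22) along a 3-gon: merge 3 vertices and 3 edges, delete both glued faces → V=41, E=93, F=54.
Check: V − E + F = 41 − 93 + 54 = 2.

93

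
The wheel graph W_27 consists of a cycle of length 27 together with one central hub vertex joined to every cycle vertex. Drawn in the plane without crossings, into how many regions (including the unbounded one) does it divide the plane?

28

W_27 has V = 27 + 1 = 28 vertices and E = 2·27 = 54 edges.
By Euler's formula F = 2 − V + E = 2 − 28 + 54 = 28.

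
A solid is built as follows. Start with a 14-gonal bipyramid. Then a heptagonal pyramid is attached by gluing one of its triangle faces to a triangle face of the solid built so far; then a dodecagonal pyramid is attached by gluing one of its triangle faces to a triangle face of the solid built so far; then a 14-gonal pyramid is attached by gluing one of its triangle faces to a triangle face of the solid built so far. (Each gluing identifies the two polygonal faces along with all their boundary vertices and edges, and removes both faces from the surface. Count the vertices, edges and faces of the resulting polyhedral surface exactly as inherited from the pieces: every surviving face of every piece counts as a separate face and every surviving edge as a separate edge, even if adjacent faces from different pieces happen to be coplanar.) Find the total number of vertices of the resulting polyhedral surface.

A 14-gonal bipyramid: V=16, E=42, F=28.
Attach a heptagonal pyramid (V=8, E=14, F=8) along a 3-gon: merge 3 vertices and 3 edges, delete both glued faces → V=21, E=53, F=34.
Attach a dodecagonal pyramid (V=13, E=24, F=13) along a 3-gon: merge 3 vertices and 3 edges, delete both glued faces → V=31, E=74, F=45.
Attach a 14-gonal pyramid (V=15, E=28, F=15) along a 3-gon: merge 3 vertices and 3 edges, delete both glued faces → V=43, E=99, F=58.
Check: V − E + F = 43 − 99 + 58 = 2.

43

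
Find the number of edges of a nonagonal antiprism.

An antiprism on an n-gon has two n-gon caps and 2n triangles: V = 2·9 = 18, E = 4·9 = 36, F = 2·9 + 2 = 20.
Check: V − E + F = 18 − 36 + 20 = 2.

36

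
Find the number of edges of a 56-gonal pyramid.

112

A pyramid on an n-gon base has one n-gon and n triangles: V = 56 + 1 = 57, E = 2·56 = 112, F = 56 + 1 = 57.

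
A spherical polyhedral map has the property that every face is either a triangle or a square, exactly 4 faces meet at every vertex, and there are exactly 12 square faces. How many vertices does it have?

Let x be the number of triangles; then F = 12 + x.
Edge–face incidences: 2E = 4·12 + 3·x = 48 + 3x.
Every vertex has degree 4, so 4V = 2E.
Euler: V − E + F = 2 ⇒ (2E)/4 − E + (12 + x) = 2.
Multiply by 8: 2·(2E) − 4·(2E) + 8·(12 + x) = 16, i.e. 96 + 8x − 2·(48 + 3x) = 16.
Collecting terms: 2x = 16, so x = 8.
Then 2E = 48 + 3·8 = 72, so E = 36, V = 2E/4 = 18, F = 12 + 8 = 20.

18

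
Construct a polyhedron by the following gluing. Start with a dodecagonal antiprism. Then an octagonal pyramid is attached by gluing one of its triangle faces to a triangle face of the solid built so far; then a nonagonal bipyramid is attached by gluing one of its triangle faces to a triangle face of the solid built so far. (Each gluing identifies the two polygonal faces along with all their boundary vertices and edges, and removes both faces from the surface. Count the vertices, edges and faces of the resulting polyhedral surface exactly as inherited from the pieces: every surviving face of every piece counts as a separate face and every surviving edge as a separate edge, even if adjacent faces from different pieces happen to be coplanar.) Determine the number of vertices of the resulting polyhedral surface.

38

A dodecagonal antiprism: V=24, E=48, F=26.
Attach an octagonal pyramid (V=9, E=16, F=9) along a 3-gon: merge 3 vertices and 3 edges, delete both glued faces → V=30, E=61, F=33.
Attach a nonagonal bipyramid (V=11, E=27, F=18) along a 3-gon: merge 3 vertices and 3 edges, delete both glued faces → V=38, E=85, F=49.
Check: V − E + F = 38 − 85 + 49 = 2.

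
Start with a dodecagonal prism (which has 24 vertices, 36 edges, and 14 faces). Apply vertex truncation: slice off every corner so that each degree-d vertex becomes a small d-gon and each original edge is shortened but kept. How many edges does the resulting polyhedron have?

Truncation replaces each original edge-end by a new vertex, so V′ = 2E = 72.
Each original edge survives, and each old vertex of degree d contributes d new edges; summing degrees gives Σd = 2E, so E′ = E + 2E = 3E = 108.
Each original face survives and each original vertex becomes one new face: F′ = F + V = 38.

108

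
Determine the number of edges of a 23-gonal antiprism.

92

An antiprism on an n-gon has two n-gon caps and 2n triangles: V = 2·23 = 46, E = 4·23 = 92, F = 2·23 + 2 = 48.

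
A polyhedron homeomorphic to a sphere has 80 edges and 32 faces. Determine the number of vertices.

Here V − E + F = 2.
V = 2 + E − F = 2 + 80 − 32 = 50.

50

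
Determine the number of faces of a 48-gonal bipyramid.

96

A bipyramid over an n-gon has 2n triangular faces and n + 2 vertices: V = 48 + 2 = 50, E = 3·48 = 144, F = 2·48 = 96.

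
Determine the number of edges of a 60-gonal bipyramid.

A bipyramid over an n-gon has 2n triangular faces and n + 2 vertices: V = 60 + 2 = 62, E = 3·60 = 180, F = 2·60 = 120.

180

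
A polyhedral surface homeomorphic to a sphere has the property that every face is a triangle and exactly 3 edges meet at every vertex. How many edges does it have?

Each face has 3 edges and each edge borders two faces, so 2E = 3F.
Each vertex has degree 3, so 3V = 2E and hence V = 3F/3.
Euler: V − E + F = 2 ⇒ (3F/3) − (3F/2) + F = 2.
Multiply by 6: (6 − 9 + 6)F = 12, i.e. 3F = 12.
So F = 4, E = 3·4/2 = 6, V = 3·4/3 = 4.

6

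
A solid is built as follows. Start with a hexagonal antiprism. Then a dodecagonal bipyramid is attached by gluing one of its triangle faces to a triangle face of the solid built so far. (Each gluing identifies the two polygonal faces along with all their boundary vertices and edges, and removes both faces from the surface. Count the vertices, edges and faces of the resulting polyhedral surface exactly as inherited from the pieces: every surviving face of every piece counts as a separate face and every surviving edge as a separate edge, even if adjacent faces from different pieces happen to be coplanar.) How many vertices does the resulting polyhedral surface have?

A hexagonal antiprism: V=12, E=24, F=14.
Attach a dodecagonal bipyramid (V=14, E=36, F=24) along a 3-gon: merge 3 vertices and 3 edges, delete both glued faces → V=23, E=57, F=36.
Check: V − E + F = 23 − 57 + 36 = 2.

23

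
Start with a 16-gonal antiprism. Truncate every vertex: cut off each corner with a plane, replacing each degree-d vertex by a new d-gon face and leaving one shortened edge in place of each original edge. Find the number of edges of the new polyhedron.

The base solid has V = 32, E = 64, F = 34.
Truncation replaces each original edge-end by a new vertex, so V′ = 2E = 128.
Each original edge survives, and each old vertex of degree d contributes d new edges; summing degrees gives Σd = 2E, so E′ = E + 2E = 3E = 192.
Each original face survives and each original vertex becomes one new face: F′ = F + V = 66.

192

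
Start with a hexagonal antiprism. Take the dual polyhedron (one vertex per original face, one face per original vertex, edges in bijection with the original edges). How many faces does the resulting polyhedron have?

The base solid has V = 12, E = 24, F = 14.
The dual swaps V and F and preserves E: V′ = F = 14, E′ = E = 24, F′ = V = 12.

12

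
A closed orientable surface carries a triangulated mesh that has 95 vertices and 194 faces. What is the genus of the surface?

2

Every face is a triangle, so 2E = 3·194 = 582, giving E = 291.
χ = V − E + F = 95 − 291 + 194 = -2.
For a closed orientable surface χ = 2 − 2g, so g = (2 − (-2))/2 = 2.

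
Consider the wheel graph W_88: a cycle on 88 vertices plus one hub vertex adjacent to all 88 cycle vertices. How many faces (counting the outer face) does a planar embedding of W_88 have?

89

W_88 has V = 88 + 1 = 89 vertices and E = 2·88 = 176 edges.
By Euler's formula F = 2 − V + E = 2 − 89 + 176 = 89.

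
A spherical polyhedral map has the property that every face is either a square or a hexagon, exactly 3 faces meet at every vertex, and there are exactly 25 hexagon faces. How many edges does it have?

87

Let x be the number of squares; then F = 25 + x.
Edge–face incidences: 2E = 6·25 + 4·x = 150 + 4x.
Every vertex has degree 3, so 3V = 2E.
Euler: V − E + F = 2 ⇒ (2E)/3 − E + (25 + x) = 2.
Multiply by 6: 2·(2E) − 3·(2E) + 6·(25 + x) = 12, i.e. 150 + 6x − (150 + 4x) = 12.
Collecting terms: 2x = 12, so x = 6.
Then 2E = 150 + 4·6 = 174, so E = 87, V = 2E/3 = 58, F = 25 + 6 = 31.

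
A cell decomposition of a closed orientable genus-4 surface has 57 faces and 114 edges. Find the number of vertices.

51

For a closed orientable surface of genus 4, χ = 2 − 2·4 = -6.
V = -6 + E − F = -6 + 114 − 57 = 51.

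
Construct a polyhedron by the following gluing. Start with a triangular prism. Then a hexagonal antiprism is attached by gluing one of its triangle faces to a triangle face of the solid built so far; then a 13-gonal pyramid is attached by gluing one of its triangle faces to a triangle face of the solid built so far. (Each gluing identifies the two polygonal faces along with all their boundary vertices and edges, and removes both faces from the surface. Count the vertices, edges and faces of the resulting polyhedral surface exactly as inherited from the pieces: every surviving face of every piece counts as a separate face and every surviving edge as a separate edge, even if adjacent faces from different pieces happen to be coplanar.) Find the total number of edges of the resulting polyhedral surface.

53

A triangular prism: V=6, E=9, F=5.
Attach a hexagonal antiprism (V=12, E=24, F=14) along a 3-gon: merge 3 vertices and 3 edges, delete both glued faces → V=15, E=30, F=17.
Attach a 13-gonal pyramid (V=14, E=26, F=14) along a 3-gon: merge 3 vertices and 3 edges, delete both glued faces → V=26, E=53, F=29.
Check: V − E + F = 26 − 53 + 29 = 2.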